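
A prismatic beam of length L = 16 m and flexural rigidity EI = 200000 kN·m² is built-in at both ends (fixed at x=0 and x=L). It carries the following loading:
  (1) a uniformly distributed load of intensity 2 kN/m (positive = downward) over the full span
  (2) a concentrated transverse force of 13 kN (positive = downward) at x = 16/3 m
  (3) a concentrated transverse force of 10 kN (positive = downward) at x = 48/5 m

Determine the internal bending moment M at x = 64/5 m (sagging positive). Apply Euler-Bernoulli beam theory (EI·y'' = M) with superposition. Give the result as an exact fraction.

M(64/5) = -9712/1125 kN·m

Load 1 — uniform load w=2 kN/m over full span:
  M_1 = wLx/2 - wL²/12 - wx²/2 = 2·16·(64/5)/2 - 2·16²/12 - 2·(64/5)²/2 = -128/75 kN·m
Load 2 — point force P=13 kN at a=16/3 m (b=L-a=32/3):
  M_2 = Pa²(a+3b)(L-x)/L³ - Pa²b/L²  [x>a] = 13·(16/3)²·((16/3)+3·(32/3))·(16-(64/5))/16³ - 13·(16/3)²·(32/3)/16² = -208/45 kN·m
Load 3 — point force P=10 kN at a=48/5 m (b=L-a=32/5):
  M_3 = Pa²(a+3b)(L-x)/L³ - Pa²b/L²  [x>a] = 10·(48/5)²·((48/5)+3·(32/5))·(16-(64/5))/16³ - 10·(48/5)²·(32/5)/16² = -288/125 kN·m
Superposition: M = Σ M_i = -9712/1125 kN·m ≈ -8.632889 kN·m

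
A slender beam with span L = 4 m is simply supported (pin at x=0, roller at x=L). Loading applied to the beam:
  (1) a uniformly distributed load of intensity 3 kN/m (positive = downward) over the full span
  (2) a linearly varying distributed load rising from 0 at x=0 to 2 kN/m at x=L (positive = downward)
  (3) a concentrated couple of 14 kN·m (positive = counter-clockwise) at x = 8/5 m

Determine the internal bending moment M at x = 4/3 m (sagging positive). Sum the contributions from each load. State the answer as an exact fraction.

M(4/3) = 938/81 kN·m

Load 1 — uniform load w=3 kN/m over full span:
  M_1 = wx(L-x)/2 = 3·(4/3)·(4-(4/3))/2 = 16/3 kN·m
Load 2 — triangular load w₀=2 kN/m (0→w₀ over full span):
  M_2 = w₀Lx/6 - w₀x³/(6L) = 2·4·(4/3)/6 - 2·(4/3)³/(6·4) = 128/81 kN·m
Load 3 — applied couple M₀=14 kN·m at a=8/5 m (b=L-a=12/5):
  M_3 = M₀x/L  [x≤a] = 14·(4/3)/4 = 14/3 kN·m
Superposition: M = Σ M_i = 938/81 kN·m ≈ 11.580247 kN·m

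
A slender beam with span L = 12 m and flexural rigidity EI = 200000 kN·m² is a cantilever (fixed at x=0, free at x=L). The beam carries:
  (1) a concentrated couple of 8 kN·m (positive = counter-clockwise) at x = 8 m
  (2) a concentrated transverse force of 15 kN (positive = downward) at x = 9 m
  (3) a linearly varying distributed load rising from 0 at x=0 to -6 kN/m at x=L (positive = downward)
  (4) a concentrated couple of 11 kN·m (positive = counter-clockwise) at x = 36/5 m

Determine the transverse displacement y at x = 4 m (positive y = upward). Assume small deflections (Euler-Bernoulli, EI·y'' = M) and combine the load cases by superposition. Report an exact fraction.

y(4) = 271/46875 m

Load 1 — applied couple M₀=8 kN·m at a=8 m (b=L-a=4):
  y_1 = M₀x²/(2EI)  [x≤a] = 8·4²/(2·200000) = 1/3125 m
Load 2 — point force P=15 kN at a=9 m (b=L-a=3):
  y_2 = -Px²(3a-x)/(6EI)  [x≤a] = -15·4²·(3·9-4)/(6·200000) = -23/5000 m
Load 3 — triangular load w₀=-6 kN/m (0→w₀ over full span):
  y_3 = (w₀Lx³/12-w₀L²x²/6-w₀x⁵/(120L))/EI = ((-6)·12·4³/12-(-6)·12²·4²/6-(-6)·4⁵/(120·12))/200000 = 451/46875 m
Load 4 — applied couple M₀=11 kN·m at a=36/5 m (b=L-a=24/5):
  y_4 = M₀x²/(2EI)  [x≤a] = 11·4²/(2·200000) = 11/25000 m
Superposition: y = Σ y_i = 271/46875 m ≈ 0.005781 m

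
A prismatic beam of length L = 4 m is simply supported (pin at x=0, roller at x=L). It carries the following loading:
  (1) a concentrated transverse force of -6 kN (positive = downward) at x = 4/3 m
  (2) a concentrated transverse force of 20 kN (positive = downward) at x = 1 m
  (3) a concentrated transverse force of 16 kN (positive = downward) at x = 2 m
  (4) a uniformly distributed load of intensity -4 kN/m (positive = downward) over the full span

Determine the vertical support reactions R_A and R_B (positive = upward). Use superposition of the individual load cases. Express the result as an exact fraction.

R_A = 11 kN, R_B = 3 kN

Load 1 — point force P=-6 kN at a=4/3 m (b=L-a=8/3):
  R_A = Pb/L = (-6)·(8/3)/4 = -4 kN
  R_B = Pa/L = (-6)·(4/3)/4 = -2 kN
Load 2 — point force P=20 kN at a=1 m (b=L-a=3):
  R_A = Pb/L = 20·3/4 = 15 kN
  R_B = Pa/L = 20·1/4 = 5 kN
Load 3 — point force P=16 kN at a=2 m (b=L-a=2):
  R_A = Pb/L = 16·2/4 = 8 kN
  R_B = Pa/L = 16·2/4 = 8 kN
Load 4 — uniform load w=-4 kN/m over full span:
  R_A = wL/2 = (-4)·4/2 = -8 kN
  R_B = wL/2 = (-4)·4/2 = -8 kN
Superposition: R_A = 11 kN, R_B = 3 kN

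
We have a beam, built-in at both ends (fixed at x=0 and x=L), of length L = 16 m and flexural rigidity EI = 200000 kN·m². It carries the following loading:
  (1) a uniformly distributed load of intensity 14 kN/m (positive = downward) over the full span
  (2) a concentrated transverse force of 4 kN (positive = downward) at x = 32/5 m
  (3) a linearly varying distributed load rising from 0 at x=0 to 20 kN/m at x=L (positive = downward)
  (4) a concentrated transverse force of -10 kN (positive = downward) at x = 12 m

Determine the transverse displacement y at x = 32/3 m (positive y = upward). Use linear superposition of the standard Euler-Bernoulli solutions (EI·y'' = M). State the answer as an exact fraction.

y(32/3) = -4652228/284765625 m

Load 1 — uniform load w=14 kN/m over full span:
  y_1 = -wx²(L-x)²/(24EI) = -14·(32/3)²·(16-(32/3))²/(24·200000) = -7168/759375 m
Load 2 — point force P=4 kN at a=32/5 m (b=L-a=48/5):
  y_2 = -Pa²(L-x)²(3bL-(3b+a)(L-x))/(6L³EI)  [x>a] = -4·(32/5)²·(16-(32/3))²·(3·(48/5)·16-(3·(48/5)+(32/5))·(16-(32/3)))/(6·16³·200000) = -8192/31640625 m
Load 3 — triangular load w₀=20 kN/m (0→w₀ over full span):
  y_3 = -w₀x²(L-x)²(x+2L)/(120LEI) = -20·(32/3)²·(16-(32/3))²·((32/3)+2·16)/(120·16·200000) = -16384/2278125 m
Load 4 — point force P=-10 kN at a=12 m (b=L-a=4):
  y_4 = -Pb²x²(3aL-(3a+b)x)/(6L³EI)  [x≤a] = -(-10)·4²·(32/3)²·(3·12·16-(3·12+4)·(32/3))/(6·16³·200000) = 28/50625 m
Superposition: y = Σ y_i = -4652228/284765625 m ≈ -0.016337 m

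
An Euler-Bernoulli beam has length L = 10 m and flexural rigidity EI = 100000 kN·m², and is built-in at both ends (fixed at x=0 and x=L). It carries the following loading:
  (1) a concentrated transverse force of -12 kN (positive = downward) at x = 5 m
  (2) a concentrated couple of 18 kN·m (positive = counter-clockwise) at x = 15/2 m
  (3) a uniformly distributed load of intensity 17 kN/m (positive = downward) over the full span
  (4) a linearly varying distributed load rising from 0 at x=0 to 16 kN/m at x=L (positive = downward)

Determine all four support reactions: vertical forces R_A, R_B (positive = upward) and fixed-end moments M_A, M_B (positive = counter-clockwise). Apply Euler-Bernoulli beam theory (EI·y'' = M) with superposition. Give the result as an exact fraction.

R_A = 4201/40 kN, M_A = 1485/8 kN·m, R_B = 5319/40 kN, M_B = -5041/24 kN·m

Load 1 — point force P=-12 kN at a=5 m (b=L-a=5):
  R_A = Pb²(3a+b)/L³ = (-12)·5²·(3·5+5)/10³ = -6 kN
  M_A = Pab²/L² = (-12)·5·5²/10² = -15 kN·m
  R_B = Pa²(a+3b)/L³ = (-12)·5²·(5+3·5)/10³ = -6 kN
  M_B = -Pa²b/L² = -(-12)·5²·5/10² = 15 kN·m
Load 2 — applied couple M₀=18 kN·m at a=15/2 m (b=L-a=5/2):
  R_A = 6M₀ab/L³ = 6·18·(15/2)·(5/2)/10³ = 81/40 kN
  M_A = M₀b(2a-b)/L² = 18·(5/2)·(2·(15/2)-(5/2))/10² = 45/8 kN·m
  R_B = -6M₀ab/L³ = -6·18·(15/2)·(5/2)/10³ = -81/40 kN
  M_B = M₀a(2b-a)/L² = 18·(15/2)·(2·(5/2)-(15/2))/10² = -27/8 kN·m
Load 3 — uniform load w=17 kN/m over full span:
  R_A = wL/2 = 17·10/2 = 85 kN
  M_A = wL²/12 = 17·10²/12 = 425/3 kN·m
  R_B = wL/2 = 17·10/2 = 85 kN
  M_B = -wL²/12 = -17·10²/12 = -425/3 kN·m
Load 4 — triangular load w₀=16 kN/m (0→w₀ over full span):
  R_A = 3w₀L/20 = 3·16·10/20 = 24 kN
  M_A = w₀L²/30 = 16·10²/30 = 160/3 kN·m
  R_B = 7w₀L/20 = 7·16·10/20 = 56 kN
  M_B = -w₀L²/20 = -16·10²/20 = -80 kN·m
Superposition: R_A = 4201/40 kN, M_A = 1485/8 kN·m, R_B = 5319/40 kN, M_B = -5041/24 kN·m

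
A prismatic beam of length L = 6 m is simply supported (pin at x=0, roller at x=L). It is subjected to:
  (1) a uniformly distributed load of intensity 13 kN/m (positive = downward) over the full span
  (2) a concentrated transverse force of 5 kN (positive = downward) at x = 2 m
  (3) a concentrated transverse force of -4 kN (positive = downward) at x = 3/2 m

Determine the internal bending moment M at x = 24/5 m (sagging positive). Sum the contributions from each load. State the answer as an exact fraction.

Load 1 — uniform load w=13 kN/m over full span:
  M_1 = wx(L-x)/2 = 13·(24/5)·(6-(24/5))/2 = 936/25 kN·m
Load 2 — point force P=5 kN at a=2 m (b=L-a=4):
  M_2 = Pa(L-x)/L  [x>a] = 5·2·(6-(24/5))/6 = 2 kN·m
Load 3 — point force P=-4 kN at a=3/2 m (b=L-a=9/2):
  M_3 = Pa(L-x)/L  [x>a] = (-4)·(3/2)·(6-(24/5))/6 = -6/5 kN·m
Superposition: M = Σ M_i = 956/25 kN·m ≈ 38.240000 kN·m

M(24/5) = 956/25 kN·m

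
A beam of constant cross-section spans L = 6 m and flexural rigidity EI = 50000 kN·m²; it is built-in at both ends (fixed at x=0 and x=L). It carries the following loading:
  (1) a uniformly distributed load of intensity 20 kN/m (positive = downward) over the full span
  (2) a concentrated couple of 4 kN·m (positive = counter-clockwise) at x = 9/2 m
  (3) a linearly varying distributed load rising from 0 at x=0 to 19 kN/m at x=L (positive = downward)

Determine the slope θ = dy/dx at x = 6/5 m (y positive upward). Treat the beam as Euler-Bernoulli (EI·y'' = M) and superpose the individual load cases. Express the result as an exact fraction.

Load 1 — uniform load w=20 kN/m over full span:
  θ_1 = -wx(L-x)(L-2x)/(12EI) = -20·(6/5)·(6-(6/5))·(6-2·(6/5))/(12·50000) = -54/78125 rad
Load 2 — applied couple M₀=4 kN·m at a=9/2 m (b=L-a=3/2):
  θ_2 = (R_Ax²/2 - M_Ax)/EI  [x≤a] with R_A=3/4, M_A=5/4 = ((3/4)·(6/5)²/2 - (5/4)·(6/5))/50000 = -3/156250 rad
Load 3 — triangular load w₀=19 kN/m (0→w₀ over full span):
  θ_3 = -w₀(2x(L-x)(L-2x)(x+2L)+x²(L-x)²)/(120LEI) = -19·(2·(6/5)·(6-(6/5))·(6-2·(6/5))·((6/5)+2·6)+(6/5)²·(6-(6/5))²)/(120·6·50000) = -1197/3906250 rad
Superposition: θ = Σ θ_i = -1986/1953125 rad ≈ -0.001017 rad

θ(6/5) = -1986/1953125 rad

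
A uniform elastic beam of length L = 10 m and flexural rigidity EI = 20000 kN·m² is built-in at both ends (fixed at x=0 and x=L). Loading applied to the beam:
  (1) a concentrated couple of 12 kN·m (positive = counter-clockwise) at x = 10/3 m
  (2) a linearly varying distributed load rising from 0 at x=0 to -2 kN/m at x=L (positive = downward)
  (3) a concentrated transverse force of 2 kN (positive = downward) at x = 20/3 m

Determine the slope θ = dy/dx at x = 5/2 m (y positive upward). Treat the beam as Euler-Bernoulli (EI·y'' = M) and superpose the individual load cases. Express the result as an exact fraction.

Load 1 — applied couple M₀=12 kN·m at a=10/3 m (b=L-a=20/3):
  θ_1 = (R_Ax²/2 - M_Ax)/EI  [x≤a] with R_A=8/5, M_A=0 = ((8/5)·(5/2)²/2 - 0·(5/2))/20000 = 1/4000 rad
Load 2 — triangular load w₀=-2 kN/m (0→w₀ over full span):
  θ_2 = -w₀(2x(L-x)(L-2x)(x+2L)+x²(L-x)²)/(120LEI) = -(-2)·(2·(5/2)·(10-(5/2))·(10-2·(5/2))·((5/2)+2·10)+(5/2)²·(10-(5/2))²)/(120·10·20000) = 39/102400 rad
Load 3 — point force P=2 kN at a=20/3 m (b=L-a=10/3):
  θ_3 = -Pb²x(2aL-(3a+b)x)/(2L³EI)  [x≤a] = -2·(10/3)²·(5/2)·(2·(20/3)·10-(3·(20/3)+(10/3))·(5/2))/(2·10³·20000) = -1/9600 rad
Superposition: θ = Σ θ_i = 809/1536000 rad ≈ 0.000527 rad

θ(5/2) = 809/1536000 rad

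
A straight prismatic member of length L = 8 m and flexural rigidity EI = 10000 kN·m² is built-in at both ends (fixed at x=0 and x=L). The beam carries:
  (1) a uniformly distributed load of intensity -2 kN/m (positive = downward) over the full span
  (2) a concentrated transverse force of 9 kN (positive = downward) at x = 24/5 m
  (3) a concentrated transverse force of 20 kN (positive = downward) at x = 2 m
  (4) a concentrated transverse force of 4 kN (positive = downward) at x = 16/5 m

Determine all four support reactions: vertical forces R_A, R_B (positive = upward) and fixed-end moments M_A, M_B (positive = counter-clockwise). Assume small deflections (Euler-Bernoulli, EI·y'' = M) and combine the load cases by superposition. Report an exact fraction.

R_A = 2927/200 kN, M_A = 3503/150 kN·m, R_B = 473/200 kN, M_B = -1541/150 kN·m

Load 1 — uniform load w=-2 kN/m over full span:
  R_A = wL/2 = (-2)·8/2 = -8 kN
  M_A = wL²/12 = (-2)·8²/12 = -32/3 kN·m
  R_B = wL/2 = (-2)·8/2 = -8 kN
  M_B = -wL²/12 = -(-2)·8²/12 = 32/3 kN·m
Load 2 — point force P=9 kN at a=24/5 m (b=L-a=16/5):
  R_A = Pb²(3a+b)/L³ = 9·(16/5)²·(3·(24/5)+(16/5))/8³ = 396/125 kN
  M_A = Pab²/L² = 9·(24/5)·(16/5)²/8² = 864/125 kN·m
  R_B = Pa²(a+3b)/L³ = 9·(24/5)²·((24/5)+3·(16/5))/8³ = 729/125 kN
  M_B = -Pa²b/L² = -9·(24/5)²·(16/5)/8² = -1296/125 kN·m
Load 3 — point force P=20 kN at a=2 m (b=L-a=6):
  R_A = Pb²(3a+b)/L³ = 20·6²·(3·2+6)/8³ = 135/8 kN
  M_A = Pab²/L² = 20·2·6²/8² = 45/2 kN·m
  R_B = Pa²(a+3b)/L³ = 20·2²·(2+3·6)/8³ = 25/8 kN
  M_B = -Pa²b/L² = -20·2²·6/8² = -15/2 kN·m
Load 4 — point force P=4 kN at a=16/5 m (b=L-a=24/5):
  R_A = Pb²(3a+b)/L³ = 4·(24/5)²·(3·(16/5)+(24/5))/8³ = 324/125 kN
  M_A = Pab²/L² = 4·(16/5)·(24/5)²/8² = 576/125 kN·m
  R_B = Pa²(a+3b)/L³ = 4·(16/5)²·((16/5)+3·(24/5))/8³ = 176/125 kN
  M_B = -Pa²b/L² = -4·(16/5)²·(24/5)/8² = -384/125 kN·m
Superposition: R_A = 2927/200 kN, M_A = 3503/150 kN·m, R_B = 473/200 kN, M_B = -1541/150 kN·m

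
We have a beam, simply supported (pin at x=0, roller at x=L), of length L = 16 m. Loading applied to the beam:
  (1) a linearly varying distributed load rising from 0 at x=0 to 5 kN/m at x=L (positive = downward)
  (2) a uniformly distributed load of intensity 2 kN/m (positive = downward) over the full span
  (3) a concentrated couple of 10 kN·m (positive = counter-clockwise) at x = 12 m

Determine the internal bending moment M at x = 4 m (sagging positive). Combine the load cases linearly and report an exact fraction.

M(4) = 201/2 kN·m

Load 1 — triangular load w₀=5 kN/m (0→w₀ over full span):
  M_1 = w₀Lx/6 - w₀x³/(6L) = 5·16·4/6 - 5·4³/(6·16) = 50 kN·m
Load 2 — uniform load w=2 kN/m over full span:
  M_2 = wx(L-x)/2 = 2·4·(16-4)/2 = 48 kN·m
Load 3 — applied couple M₀=10 kN·m at a=12 m (b=L-a=4):
  M_3 = M₀x/L  [x≤a] = 10·4/16 = 5/2 kN·m
Superposition: M = Σ M_i = 201/2 kN·m ≈ 100.500000 kN·m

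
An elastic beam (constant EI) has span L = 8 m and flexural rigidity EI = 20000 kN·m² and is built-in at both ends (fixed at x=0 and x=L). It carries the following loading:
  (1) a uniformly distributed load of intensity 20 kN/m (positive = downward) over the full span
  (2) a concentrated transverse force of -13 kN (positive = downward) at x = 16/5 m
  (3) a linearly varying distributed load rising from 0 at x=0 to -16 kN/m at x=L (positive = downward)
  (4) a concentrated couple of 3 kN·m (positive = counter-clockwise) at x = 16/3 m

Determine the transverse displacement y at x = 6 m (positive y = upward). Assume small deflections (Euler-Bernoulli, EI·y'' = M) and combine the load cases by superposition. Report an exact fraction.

y(6) = -27/10000 m

Load 1 — uniform load w=20 kN/m over full span:
  y_1 = -wx²(L-x)²/(24EI) = -20·6²·(8-6)²/(24·20000) = -3/500 m
Load 2 — point force P=-13 kN at a=16/5 m (b=L-a=24/5):
  y_2 = -Pa²(L-x)²(3bL-(3b+a)(L-x))/(6L³EI)  [x>a] = -(-13)·(16/5)²·(8-6)²·(3·(24/5)·8-(3·(24/5)+(16/5))·(8-6))/(6·8³·20000) = 13/18750 m
Load 3 — triangular load w₀=-16 kN/m (0→w₀ over full span):
  y_3 = -w₀x²(L-x)²(x+2L)/(120LEI) = -(-16)·6²·(8-6)²·(6+2·8)/(120·8·20000) = 33/12500 m
Load 4 — applied couple M₀=3 kN·m at a=16/3 m (b=L-a=8/3):
  y_4 = (R_Ax³/6 - M_Ax²/2 - M₀(x-a)²/2)/EI  [x>a] with R_A=1/2, M_A=1 = ((1/2)·6³/6 - 1·6²/2 - 3·(6-(16/3))²/2)/20000 = -1/30000 m
Superposition: y = Σ y_i = -27/10000 m ≈ -0.002700 m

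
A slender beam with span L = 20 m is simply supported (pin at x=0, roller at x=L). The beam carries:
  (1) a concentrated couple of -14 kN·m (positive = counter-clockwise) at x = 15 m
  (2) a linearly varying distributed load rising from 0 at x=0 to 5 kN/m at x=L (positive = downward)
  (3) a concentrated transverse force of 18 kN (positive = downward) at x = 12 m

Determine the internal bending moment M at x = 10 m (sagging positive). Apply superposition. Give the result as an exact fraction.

Load 1 — applied couple M₀=-14 kN·m at a=15 m (b=L-a=5):
  M_1 = M₀x/L  [x≤a] = (-14)·10/20 = -7 kN·m
Load 2 — triangular load w₀=5 kN/m (0→w₀ over full span):
  M_2 = w₀Lx/6 - w₀x³/(6L) = 5·20·10/6 - 5·10³/(6·20) = 125 kN·m
Load 3 — point force P=18 kN at a=12 m (b=L-a=8):
  M_3 = Pbx/L  [x≤a] = 18·8·10/20 = 72 kN·m
Superposition: M = Σ M_i = 190 kN·m ≈ 190.000000 kN·m

M(10) = 190 kN·m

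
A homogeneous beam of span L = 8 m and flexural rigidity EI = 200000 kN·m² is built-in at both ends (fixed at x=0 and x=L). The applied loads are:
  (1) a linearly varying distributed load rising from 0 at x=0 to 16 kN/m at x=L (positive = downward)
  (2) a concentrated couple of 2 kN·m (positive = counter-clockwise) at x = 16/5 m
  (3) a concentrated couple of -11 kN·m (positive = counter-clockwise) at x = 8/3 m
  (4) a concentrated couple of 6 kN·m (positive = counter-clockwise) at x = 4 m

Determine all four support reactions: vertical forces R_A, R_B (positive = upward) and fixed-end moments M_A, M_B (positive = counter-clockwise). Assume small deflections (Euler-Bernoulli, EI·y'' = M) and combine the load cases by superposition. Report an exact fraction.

Load 1 — triangular load w₀=16 kN/m (0→w₀ over full span):
  R_A = 3w₀L/20 = 3·16·8/20 = 96/5 kN
  M_A = w₀L²/30 = 16·8²/30 = 512/15 kN·m
  R_B = 7w₀L/20 = 7·16·8/20 = 224/5 kN
  M_B = -w₀L²/20 = -16·8²/20 = -256/5 kN·m
Load 2 — applied couple M₀=2 kN·m at a=16/5 m (b=L-a=24/5):
  R_A = 6M₀ab/L³ = 6·2·(16/5)·(24/5)/8³ = 9/25 kN
  M_A = M₀b(2a-b)/L² = 2·(24/5)·(2·(16/5)-(24/5))/8² = 6/25 kN·m
  R_B = -6M₀ab/L³ = -6·2·(16/5)·(24/5)/8³ = -9/25 kN
  M_B = M₀a(2b-a)/L² = 2·(16/5)·(2·(24/5)-(16/5))/8² = 16/25 kN·m
Load 3 — applied couple M₀=-11 kN·m at a=8/3 m (b=L-a=16/3):
  R_A = 6M₀ab/L³ = 6·(-11)·(8/3)·(16/3)/8³ = -11/6 kN
  M_A = M₀b(2a-b)/L² = (-11)·(16/3)·(2·(8/3)-(16/3))/8² = 0 kN·m
  R_B = -6M₀ab/L³ = -6·(-11)·(8/3)·(16/3)/8³ = 11/6 kN
  M_B = M₀a(2b-a)/L² = (-11)·(8/3)·(2·(16/3)-(8/3))/8² = -11/3 kN·m
Load 4 — applied couple M₀=6 kN·m at a=4 m (b=L-a=4):
  R_A = 6M₀ab/L³ = 6·6·4·4/8³ = 9/8 kN
  M_A = M₀b(2a-b)/L² = 6·4·(2·4-4)/8² = 3/2 kN·m
  R_B = -6M₀ab/L³ = -6·6·4·4/8³ = -9/8 kN
  M_B = M₀a(2b-a)/L² = 6·4·(2·4-4)/8² = 3/2 kN·m
Superposition: R_A = 11311/600 kN, M_A = 5381/150 kN·m, R_B = 27089/600 kN, M_B = -7909/150 kN·m

R_A = 11311/600 kN, M_A = 5381/150 kN·m, R_B = 27089/600 kN, M_B = -7909/150 kN·m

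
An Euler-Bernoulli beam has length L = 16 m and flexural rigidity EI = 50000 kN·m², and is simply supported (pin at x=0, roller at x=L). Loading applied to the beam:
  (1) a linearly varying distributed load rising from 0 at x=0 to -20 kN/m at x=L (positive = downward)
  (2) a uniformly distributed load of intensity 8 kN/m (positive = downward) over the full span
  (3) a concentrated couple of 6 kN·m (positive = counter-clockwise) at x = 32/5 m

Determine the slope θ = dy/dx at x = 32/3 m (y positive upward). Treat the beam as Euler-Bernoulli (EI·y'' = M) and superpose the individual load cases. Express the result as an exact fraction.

θ(32/3) = -42734/18984375 rad

Load 1 — triangular load w₀=-20 kN/m (0→w₀ over full span):
  θ_1 = -w₀(7L⁴-30L²x²+15x⁴)/(360LEI) = -(-20)·(7·16⁴-30·16²·(32/3)²+15·(32/3)⁴)/(360·16·50000) = -11648/759375 rad
Load 2 — uniform load w=8 kN/m over full span:
  θ_2 = -w(L³-6Lx²+4x³)/(24EI) = -8·(16³-6·16·(32/3)²+4·(32/3)³)/(24·50000) = 3328/253125 rad
Load 3 — applied couple M₀=6 kN·m at a=32/5 m (b=L-a=48/5):
  θ_3 = (M₀x²/(2L)-M₀(x-a)+C₁)/EI  [x>a] with C₁=M₀(3b²-L²)/(6L)=32/25 = (6·(32/3)²/(2·16)-6·((32/3)-(32/5))+(32/25))/50000 = -14/234375 rad
Superposition: θ = Σ θ_i = -42734/18984375 rad ≈ -0.002251 rad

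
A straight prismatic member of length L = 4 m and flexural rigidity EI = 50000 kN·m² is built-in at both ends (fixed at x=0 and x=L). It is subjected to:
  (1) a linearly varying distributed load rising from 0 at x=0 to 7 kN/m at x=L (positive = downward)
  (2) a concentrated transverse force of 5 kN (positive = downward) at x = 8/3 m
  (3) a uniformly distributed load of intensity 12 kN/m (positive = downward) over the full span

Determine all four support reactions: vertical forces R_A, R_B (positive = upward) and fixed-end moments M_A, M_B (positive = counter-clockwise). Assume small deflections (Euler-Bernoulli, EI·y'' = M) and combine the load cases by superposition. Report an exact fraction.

R_A = 3982/135 kN, M_A = 2864/135 kN·m, R_B = 5063/135 kN, M_B = -3316/135 kN·m

Load 1 — triangular load w₀=7 kN/m (0→w₀ over full span):
  R_A = 3w₀L/20 = 3·7·4/20 = 21/5 kN
  M_A = w₀L²/30 = 7·4²/30 = 56/15 kN·m
  R_B = 7w₀L/20 = 7·7·4/20 = 49/5 kN
  M_B = -w₀L²/20 = -7·4²/20 = -28/5 kN·m
Load 2 — point force P=5 kN at a=8/3 m (b=L-a=4/3):
  R_A = Pb²(3a+b)/L³ = 5·(4/3)²·(3·(8/3)+(4/3))/4³ = 35/27 kN
  M_A = Pab²/L² = 5·(8/3)·(4/3)²/4² = 40/27 kN·m
  R_B = Pa²(a+3b)/L³ = 5·(8/3)²·((8/3)+3·(4/3))/4³ = 100/27 kN
  M_B = -Pa²b/L² = -5·(8/3)²·(4/3)/4² = -80/27 kN·m
Load 3 — uniform load w=12 kN/m over full span:
  R_A = wL/2 = 12·4/2 = 24 kN
  M_A = wL²/12 = 12·4²/12 = 16 kN·m
  R_B = wL/2 = 12·4/2 = 24 kN
  M_B = -wL²/12 = -12·4²/12 = -16 kN·m
Superposition: R_A = 3982/135 kN, M_A = 2864/135 kN·m, R_B = 5063/135 kN, M_B = -3316/135 kN·m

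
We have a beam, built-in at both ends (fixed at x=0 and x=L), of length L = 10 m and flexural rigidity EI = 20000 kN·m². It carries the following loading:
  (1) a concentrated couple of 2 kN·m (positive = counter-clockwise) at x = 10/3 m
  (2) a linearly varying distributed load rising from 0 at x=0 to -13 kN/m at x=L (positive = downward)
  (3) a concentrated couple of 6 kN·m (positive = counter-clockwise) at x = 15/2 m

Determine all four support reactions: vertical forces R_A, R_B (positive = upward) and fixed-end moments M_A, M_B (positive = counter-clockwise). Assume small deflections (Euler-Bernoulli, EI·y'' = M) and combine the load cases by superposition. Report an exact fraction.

R_A = -2227/120 kN, M_A = -995/24 kN·m, R_B = -5573/120 kN, M_B = 1549/24 kN·m

Load 1 — applied couple M₀=2 kN·m at a=10/3 m (b=L-a=20/3):
  R_A = 6M₀ab/L³ = 6·2·(10/3)·(20/3)/10³ = 4/15 kN
  M_A = M₀b(2a-b)/L² = 2·(20/3)·(2·(10/3)-(20/3))/10² = 0 kN·m
  R_B = -6M₀ab/L³ = -6·2·(10/3)·(20/3)/10³ = -4/15 kN
  M_B = M₀a(2b-a)/L² = 2·(10/3)·(2·(20/3)-(10/3))/10² = 2/3 kN·m
Load 2 — triangular load w₀=-13 kN/m (0→w₀ over full span):
  R_A = 3w₀L/20 = 3·(-13)·10/20 = -39/2 kN
  M_A = w₀L²/30 = (-13)·10²/30 = -130/3 kN·m
  R_B = 7w₀L/20 = 7·(-13)·10/20 = -91/2 kN
  M_B = -w₀L²/20 = -(-13)·10²/20 = 65 kN·m
Load 3 — applied couple M₀=6 kN·m at a=15/2 m (b=L-a=5/2):
  R_A = 6M₀ab/L³ = 6·6·(15/2)·(5/2)/10³ = 27/40 kN
  M_A = M₀b(2a-b)/L² = 6·(5/2)·(2·(15/2)-(5/2))/10² = 15/8 kN·m
  R_B = -6M₀ab/L³ = -6·6·(15/2)·(5/2)/10³ = -27/40 kN
  M_B = M₀a(2b-a)/L² = 6·(15/2)·(2·(5/2)-(15/2))/10² = -9/8 kN·m
Superposition: R_A = -2227/120 kN, M_A = -995/24 kN·m, R_B = -5573/120 kN, M_B = 1549/24 kN·m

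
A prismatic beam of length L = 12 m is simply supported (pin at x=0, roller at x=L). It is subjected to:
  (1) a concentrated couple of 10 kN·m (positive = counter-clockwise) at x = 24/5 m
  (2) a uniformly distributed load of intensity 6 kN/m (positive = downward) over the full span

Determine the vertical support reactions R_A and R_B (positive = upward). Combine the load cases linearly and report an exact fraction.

R_A = 221/6 kN, R_B = 211/6 kN

Load 1 — applied couple M₀=10 kN·m at a=24/5 m (b=L-a=36/5):
  R_A = M₀/L = 10/12 = 5/6 kN
  R_B = -M₀/L = -10/12 = -5/6 kN
Load 2 — uniform load w=6 kN/m over full span:
  R_A = wL/2 = 6·12/2 = 36 kN
  R_B = wL/2 = 6·12/2 = 36 kN
Superposition: R_A = 221/6 kN, R_B = 211/6 kN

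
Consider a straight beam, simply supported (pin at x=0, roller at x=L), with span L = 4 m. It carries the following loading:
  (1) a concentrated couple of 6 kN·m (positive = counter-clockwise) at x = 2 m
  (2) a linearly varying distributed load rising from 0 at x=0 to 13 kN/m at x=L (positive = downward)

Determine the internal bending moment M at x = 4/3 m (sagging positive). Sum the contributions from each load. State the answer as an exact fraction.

M(4/3) = 994/81 kN·m

Load 1 — applied couple M₀=6 kN·m at a=2 m (b=L-a=2):
  M_1 = M₀x/L  [x≤a] = 6·(4/3)/4 = 2 kN·m
Load 2 — triangular load w₀=13 kN/m (0→w₀ over full span):
  M_2 = w₀Lx/6 - w₀x³/(6L) = 13·4·(4/3)/6 - 13·(4/3)³/(6·4) = 832/81 kN·m
Superposition: M = Σ M_i = 994/81 kN·m ≈ 12.271605 kN·m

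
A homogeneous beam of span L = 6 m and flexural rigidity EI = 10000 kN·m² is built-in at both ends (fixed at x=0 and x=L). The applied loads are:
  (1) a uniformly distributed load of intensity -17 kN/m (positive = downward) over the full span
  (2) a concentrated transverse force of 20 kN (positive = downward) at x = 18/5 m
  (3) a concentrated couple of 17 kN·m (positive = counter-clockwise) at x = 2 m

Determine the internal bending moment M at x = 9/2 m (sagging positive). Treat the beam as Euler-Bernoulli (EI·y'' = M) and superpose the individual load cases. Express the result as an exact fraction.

Load 1 — uniform load w=-17 kN/m over full span:
  M_1 = wLx/2 - wL²/12 - wx²/2 = (-17)·6·(9/2)/2 - (-17)·6²/12 - (-17)·(9/2)²/2 = -51/8 kN·m
Load 2 — point force P=20 kN at a=18/5 m (b=L-a=12/5):
  M_2 = Pa²(a+3b)(L-x)/L³ - Pa²b/L²  [x>a] = 20·(18/5)²·((18/5)+3·(12/5))·(6-(9/2))/6³ - 20·(18/5)²·(12/5)/6² = 54/25 kN·m
Load 3 — applied couple M₀=17 kN·m at a=2 m (b=L-a=4):
  M_3 = R_Ax - M_A - M₀  [x>a] with R_A=34/9, M_A=0 = (34/9)·(9/2) - 0 - 17 = 0 kN·m
Superposition: M = Σ M_i = -843/200 kN·m ≈ -4.215000 kN·m

M(9/2) = -843/200 kN·m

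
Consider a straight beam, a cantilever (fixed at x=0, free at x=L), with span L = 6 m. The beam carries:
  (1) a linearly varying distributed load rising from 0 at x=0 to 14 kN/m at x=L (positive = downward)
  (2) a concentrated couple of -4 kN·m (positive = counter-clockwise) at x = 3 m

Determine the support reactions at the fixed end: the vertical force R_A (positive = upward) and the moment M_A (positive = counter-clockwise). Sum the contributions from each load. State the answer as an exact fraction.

Load 1 — triangular load w₀=14 kN/m (0→w₀ over full span):
  R_A = w₀L/2 = 14·6/2 = 42 kN
  M_A = w₀L²/3 = 14·6²/3 = 168 kN·m
Load 2 — applied couple M₀=-4 kN·m at a=3 m (b=L-a=3):
  R_A = 0 kN
  M_A = -M₀ = -(-4) = 4 kN·m
Superposition: R_A = 42 kN, M_A = 172 kN·m

R_A = 42 kN, M_A = 172 kN·m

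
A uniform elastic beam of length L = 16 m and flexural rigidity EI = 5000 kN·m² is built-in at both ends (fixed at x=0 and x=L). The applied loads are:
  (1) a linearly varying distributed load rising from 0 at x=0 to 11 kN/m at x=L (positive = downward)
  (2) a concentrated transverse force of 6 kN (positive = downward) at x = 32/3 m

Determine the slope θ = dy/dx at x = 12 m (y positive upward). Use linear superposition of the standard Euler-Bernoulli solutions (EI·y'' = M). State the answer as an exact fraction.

Load 1 — triangular load w₀=11 kN/m (0→w₀ over full span):
  θ_1 = -w₀(2x(L-x)(L-2x)(x+2L)+x²(L-x)²)/(120LEI) = -11·(2·12·(16-12)·(16-2·12)·(12+2·16)+12²·(16-12)²)/(120·16·5000) = 451/12500 rad
Load 2 — point force P=6 kN at a=32/3 m (b=L-a=16/3):
  θ_2 = Pa²(L-x)(2bL-(3b+a)(L-x))/(2L³EI)  [x>a] = 6·(32/3)²·(16-12)·(2·(16/3)·16-(3·(16/3)+(32/3))·(16-12))/(2·16³·5000) = 8/1875 rad
Superposition: θ = Σ θ_i = 1513/37500 rad ≈ 0.040347 rad

θ(12) = 1513/37500 rad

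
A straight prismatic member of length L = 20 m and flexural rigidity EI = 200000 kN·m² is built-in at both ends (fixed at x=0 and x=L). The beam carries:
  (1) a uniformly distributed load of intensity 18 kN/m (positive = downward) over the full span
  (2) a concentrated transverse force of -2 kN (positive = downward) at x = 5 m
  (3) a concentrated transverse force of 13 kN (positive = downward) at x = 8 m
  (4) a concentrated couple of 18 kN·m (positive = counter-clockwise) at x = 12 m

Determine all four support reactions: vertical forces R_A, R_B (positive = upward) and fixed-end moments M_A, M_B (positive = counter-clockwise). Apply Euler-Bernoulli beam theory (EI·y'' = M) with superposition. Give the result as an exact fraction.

R_A = 75213/400 kN, M_A = 25503/40 kN·m, R_B = 73187/400 kN, M_B = -24837/40 kN·m

Load 1 — uniform load w=18 kN/m over full span:
  R_A = wL/2 = 18·20/2 = 180 kN
  M_A = wL²/12 = 18·20²/12 = 600 kN·m
  R_B = wL/2 = 18·20/2 = 180 kN
  M_B = -wL²/12 = -18·20²/12 = -600 kN·m
Load 2 — point force P=-2 kN at a=5 m (b=L-a=15):
  R_A = Pb²(3a+b)/L³ = (-2)·15²·(3·5+15)/20³ = -27/16 kN
  M_A = Pab²/L² = (-2)·5·15²/20² = -45/8 kN·m
  R_B = Pa²(a+3b)/L³ = (-2)·5²·(5+3·15)/20³ = -5/16 kN
  M_B = -Pa²b/L² = -(-2)·5²·15/20² = 15/8 kN·m
Load 3 — point force P=13 kN at a=8 m (b=L-a=12):
  R_A = Pb²(3a+b)/L³ = 13·12²·(3·8+12)/20³ = 1053/125 kN
  M_A = Pab²/L² = 13·8·12²/20² = 936/25 kN·m
  R_B = Pa²(a+3b)/L³ = 13·8²·(8+3·12)/20³ = 572/125 kN
  M_B = -Pa²b/L² = -13·8²·12/20² = -624/25 kN·m
Load 4 — applied couple M₀=18 kN·m at a=12 m (b=L-a=8):
  R_A = 6M₀ab/L³ = 6·18·12·8/20³ = 162/125 kN
  M_A = M₀b(2a-b)/L² = 18·8·(2·12-8)/20² = 144/25 kN·m
  R_B = -6M₀ab/L³ = -6·18·12·8/20³ = -162/125 kN
  M_B = M₀a(2b-a)/L² = 18·12·(2·8-12)/20² = 54/25 kN·m
Superposition: R_A = 75213/400 kN, M_A = 25503/40 kN·m, R_B = 73187/400 kN, M_B = -24837/40 kN·m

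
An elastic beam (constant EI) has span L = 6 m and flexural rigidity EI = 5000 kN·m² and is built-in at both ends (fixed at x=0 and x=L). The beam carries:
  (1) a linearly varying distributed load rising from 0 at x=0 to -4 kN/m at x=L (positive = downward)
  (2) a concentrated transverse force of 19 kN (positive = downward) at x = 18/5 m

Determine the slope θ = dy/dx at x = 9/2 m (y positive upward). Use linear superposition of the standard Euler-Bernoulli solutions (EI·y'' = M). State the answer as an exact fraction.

θ(9/2) = 58509/40000000 rad

Load 1 — triangular load w₀=-4 kN/m (0→w₀ over full span):
  θ_1 = -w₀(2x(L-x)(L-2x)(x+2L)+x²(L-x)²)/(120LEI) = -(-4)·(2·(9/2)·(6-(9/2))·(6-2·(9/2))·((9/2)+2·6)+(9/2)²·(6-(9/2))²)/(120·6·5000) = -1107/1600000 rad
Load 2 — point force P=19 kN at a=18/5 m (b=L-a=12/5):
  θ_2 = Pa²(L-x)(2bL-(3b+a)(L-x))/(2L³EI)  [x>a] = 19·(18/5)²·(6-(9/2))·(2·(12/5)·6-(3·(12/5)+(18/5))·(6-(9/2)))/(2·6³·5000) = 10773/5000000 rad
Superposition: θ = Σ θ_i = 58509/40000000 rad ≈ 0.001463 rad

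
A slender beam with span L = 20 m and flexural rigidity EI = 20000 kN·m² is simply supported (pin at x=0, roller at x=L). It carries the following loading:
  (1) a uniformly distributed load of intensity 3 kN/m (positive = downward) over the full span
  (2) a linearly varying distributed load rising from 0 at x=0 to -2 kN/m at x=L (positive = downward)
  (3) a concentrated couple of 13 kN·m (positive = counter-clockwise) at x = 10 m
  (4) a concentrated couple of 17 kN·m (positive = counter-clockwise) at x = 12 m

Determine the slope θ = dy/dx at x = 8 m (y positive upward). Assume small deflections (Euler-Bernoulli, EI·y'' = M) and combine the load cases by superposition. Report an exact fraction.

θ(8) = -15611/1800000 rad

Load 1 — uniform load w=3 kN/m over full span:
  θ_1 = -w(L³-6Lx²+4x³)/(24EI) = -3·(20³-6·20·8²+4·8³)/(24·20000) = -37/2500 rad
Load 2 — triangular load w₀=-2 kN/m (0→w₀ over full span):
  θ_2 = -w₀(7L⁴-30L²x²+15x⁴)/(360LEI) = -(-2)·(7·20⁴-30·20²·8²+15·8⁴)/(360·20·20000) = 323/56250 rad
Load 3 — applied couple M₀=13 kN·m at a=10 m (b=L-a=10):
  θ_3 = (M₀x²/(2L)+C₁)/EI  [x≤a] with C₁=M₀(3b²-L²)/(6L)=-65/6 = (13·8²/(2·20)+(-65/6))/20000 = 299/600000 rad
Load 4 — applied couple M₀=17 kN·m at a=12 m (b=L-a=8):
  θ_4 = (M₀x²/(2L)+C₁)/EI  [x≤a] with C₁=M₀(3b²-L²)/(6L)=-442/15 = (17·8²/(2·20)+(-442/15))/20000 = -17/150000 rad
Superposition: θ = Σ θ_i = -15611/1800000 rad ≈ -0.008673 rad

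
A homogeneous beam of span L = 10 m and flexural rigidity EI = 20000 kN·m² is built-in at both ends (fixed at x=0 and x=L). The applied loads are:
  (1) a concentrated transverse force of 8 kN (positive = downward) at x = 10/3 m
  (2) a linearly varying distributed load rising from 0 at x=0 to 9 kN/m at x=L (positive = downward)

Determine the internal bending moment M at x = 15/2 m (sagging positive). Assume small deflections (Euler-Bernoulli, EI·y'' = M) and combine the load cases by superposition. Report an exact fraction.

Load 1 — point force P=8 kN at a=10/3 m (b=L-a=20/3):
  M_1 = Pa²(a+3b)(L-x)/L³ - Pa²b/L²  [x>a] = 8·(10/3)²·((10/3)+3·(20/3))·(10-(15/2))/10³ - 8·(10/3)²·(20/3)/10² = -20/27 kN·m
Load 2 — triangular load w₀=9 kN/m (0→w₀ over full span):
  M_2 = 3w₀Lx/20 - w₀L²/30 - w₀x³/(6L) = 3·9·10·(15/2)/20 - 9·10²/30 - 9·(15/2)³/(6·10) = 255/32 kN·m
Superposition: M = Σ M_i = 6245/864 kN·m ≈ 7.228009 kN·m

M(15/2) = 6245/864 kN·m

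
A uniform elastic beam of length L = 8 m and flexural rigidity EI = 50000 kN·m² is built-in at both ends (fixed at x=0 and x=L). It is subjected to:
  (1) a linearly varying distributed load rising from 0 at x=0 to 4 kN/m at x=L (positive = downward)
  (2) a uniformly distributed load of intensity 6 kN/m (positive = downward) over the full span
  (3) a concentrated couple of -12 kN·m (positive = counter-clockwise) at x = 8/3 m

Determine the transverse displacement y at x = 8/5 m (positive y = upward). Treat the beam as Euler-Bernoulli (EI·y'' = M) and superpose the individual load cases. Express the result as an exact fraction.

Load 1 — triangular load w₀=4 kN/m (0→w₀ over full span):
  y_1 = -w₀x²(L-x)²(x+2L)/(120LEI) = -4·(8/5)²·(8-(8/5))²·((8/5)+2·8)/(120·8·50000) = -22528/146484375 m
Load 2 — uniform load w=6 kN/m over full span:
  y_2 = -wx²(L-x)²/(24EI) = -6·(8/5)²·(8-(8/5))²/(24·50000) = -1024/1953125 m
Load 3 — applied couple M₀=-12 kN·m at a=8/3 m (b=L-a=16/3):
  y_3 = (R_Ax³/6 - M_Ax²/2)/EI  [x≤a] with R_A=-2, M_A=0 = ((-2)·(8/5)³/6 - 0·(8/5)²/2)/50000 = -32/1171875 m
Superposition: y = Σ y_i = -103328/146484375 m ≈ -0.000705 m

y(8/5) = -103328/146484375 m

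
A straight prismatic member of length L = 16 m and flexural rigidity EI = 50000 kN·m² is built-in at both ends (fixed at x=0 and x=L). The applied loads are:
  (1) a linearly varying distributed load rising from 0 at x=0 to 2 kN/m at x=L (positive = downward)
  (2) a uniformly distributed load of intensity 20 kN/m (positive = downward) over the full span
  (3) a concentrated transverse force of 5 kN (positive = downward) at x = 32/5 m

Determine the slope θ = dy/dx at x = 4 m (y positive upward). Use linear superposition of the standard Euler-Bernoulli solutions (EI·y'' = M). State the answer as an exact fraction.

θ(4) = -4321/312500 rad

Load 1 — triangular load w₀=2 kN/m (0→w₀ over full span):
  θ_1 = -w₀(2x(L-x)(L-2x)(x+2L)+x²(L-x)²)/(120LEI) = -2·(2·4·(16-4)·(16-2·4)·(4+2·16)+4²·(16-4)²)/(120·16·50000) = -39/62500 rad
Load 2 — uniform load w=20 kN/m over full span:
  θ_2 = -wx(L-x)(L-2x)/(12EI) = -20·4·(16-4)·(16-2·4)/(12·50000) = -8/625 rad
Load 3 — point force P=5 kN at a=32/5 m (b=L-a=48/5):
  θ_3 = -Pb²x(2aL-(3a+b)x)/(2L³EI)  [x≤a] = -5·(48/5)²·4·(2·(32/5)·16-(3·(32/5)+(48/5))·4)/(2·16³·50000) = -63/156250 rad
Superposition: θ = Σ θ_i = -4321/312500 rad ≈ -0.013827 rad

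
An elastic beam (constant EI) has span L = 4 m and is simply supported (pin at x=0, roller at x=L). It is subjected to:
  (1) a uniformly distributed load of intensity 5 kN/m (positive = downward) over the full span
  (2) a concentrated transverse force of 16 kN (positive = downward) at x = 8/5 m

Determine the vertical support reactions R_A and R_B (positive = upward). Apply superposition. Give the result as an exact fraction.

R_A = 98/5 kN, R_B = 82/5 kN

Load 1 — uniform load w=5 kN/m over full span:
  R_A = wL/2 = 5·4/2 = 10 kN
  R_B = wL/2 = 5·4/2 = 10 kN
Load 2 — point force P=16 kN at a=8/5 m (b=L-a=12/5):
  R_A = Pb/L = 16·(12/5)/4 = 48/5 kN
  R_B = Pa/L = 16·(8/5)/4 = 32/5 kN
Superposition: R_A = 98/5 kN, R_B = 82/5 kN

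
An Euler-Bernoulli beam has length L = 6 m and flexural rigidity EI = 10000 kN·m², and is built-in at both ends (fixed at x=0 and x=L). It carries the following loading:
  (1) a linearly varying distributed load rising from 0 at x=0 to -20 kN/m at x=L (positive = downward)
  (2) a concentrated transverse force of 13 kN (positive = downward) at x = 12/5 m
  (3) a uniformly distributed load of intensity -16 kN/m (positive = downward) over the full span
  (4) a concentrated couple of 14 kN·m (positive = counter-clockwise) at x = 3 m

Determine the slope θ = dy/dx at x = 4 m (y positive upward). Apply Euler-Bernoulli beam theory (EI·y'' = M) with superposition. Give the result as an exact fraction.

θ(4) = -3931/1406250 rad

Load 1 — triangular load w₀=-20 kN/m (0→w₀ over full span):
  θ_1 = -w₀(2x(L-x)(L-2x)(x+2L)+x²(L-x)²)/(120LEI) = -(-20)·(2·4·(6-4)·(6-2·4)·(4+2·6)+4²·(6-4)²)/(120·6·10000) = -7/5625 rad
Load 2 — point force P=13 kN at a=12/5 m (b=L-a=18/5):
  θ_2 = Pa²(L-x)(2bL-(3b+a)(L-x))/(2L³EI)  [x>a] = 13·(12/5)²·(6-4)·(2·(18/5)·6-(3·(18/5)+(12/5))·(6-4))/(2·6³·10000) = 91/156250 rad
Load 3 — uniform load w=-16 kN/m over full span:
  θ_3 = -wx(L-x)(L-2x)/(12EI) = -(-16)·4·(6-4)·(6-2·4)/(12·10000) = -4/1875 rad
Load 4 — applied couple M₀=14 kN·m at a=3 m (b=L-a=3):
  θ_4 = (R_Ax²/2 - M_Ax - M₀(x-a))/EI  [x>a] with R_A=7/2, M_A=7/2 = ((7/2)·4²/2 - (7/2)·4 - 14·(4-3))/10000 = 0 rad
Superposition: θ = Σ θ_i = -3931/1406250 rad ≈ -0.002795 rad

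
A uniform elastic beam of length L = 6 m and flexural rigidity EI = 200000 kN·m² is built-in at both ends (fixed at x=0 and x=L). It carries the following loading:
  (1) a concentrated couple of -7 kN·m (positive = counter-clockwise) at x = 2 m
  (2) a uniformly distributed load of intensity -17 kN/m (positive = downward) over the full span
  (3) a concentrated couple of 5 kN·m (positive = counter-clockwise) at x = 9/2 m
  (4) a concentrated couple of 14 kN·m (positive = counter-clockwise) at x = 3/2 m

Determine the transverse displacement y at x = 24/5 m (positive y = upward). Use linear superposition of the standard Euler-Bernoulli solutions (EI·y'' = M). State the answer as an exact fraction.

y(24/5) = 118589/1000000000 m

Load 1 — applied couple M₀=-7 kN·m at a=2 m (b=L-a=4):
  y_1 = (R_Ax³/6 - M_Ax²/2 - M₀(x-a)²/2)/EI  [x>a] with R_A=-14/9, M_A=0 = ((-14/9)·(24/5)³/6 - 0·(24/5)²/2 - (-7)·((24/5)-2)²/2)/200000 = -77/12500000 m
Load 2 — uniform load w=-17 kN/m over full span:
  y_2 = -wx²(L-x)²/(24EI) = -(-17)·(24/5)²·(6-(24/5))²/(24·200000) = 459/3906250 m
Load 3 — applied couple M₀=5 kN·m at a=9/2 m (b=L-a=3/2):
  y_3 = (R_Ax³/6 - M_Ax²/2 - M₀(x-a)²/2)/EI  [x>a] with R_A=15/16, M_A=25/16 = ((15/16)·(24/5)³/6 - (25/16)·(24/5)²/2 - 5·((24/5)-(9/2))²/2)/200000 = -189/40000000 m
Load 4 — applied couple M₀=14 kN·m at a=3/2 m (b=L-a=9/2):
  y_4 = (R_Ax³/6 - M_Ax²/2 - M₀(x-a)²/2)/EI  [x>a] with R_A=21/8, M_A=-21/8 = ((21/8)·(24/5)³/6 - (-21/8)·(24/5)²/2 - 14·((24/5)-(3/2))²/2)/200000 = 1197/100000000 m
Superposition: y = Σ y_i = 118589/1000000000 m ≈ 0.000119 m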